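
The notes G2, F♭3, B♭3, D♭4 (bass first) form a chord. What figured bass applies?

7

The notes G, Fb, Bb, Db stack in thirds as G–Bb–Db–Fb — a G diminished seventh chord. The bass G is the root, so this is root position: figured 7.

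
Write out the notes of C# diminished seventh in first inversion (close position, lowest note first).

The chord tones are C#–E–G–Bb. With the third (E) lowest for first inversion: E, G, Bb, C#.

E, G, Bb, C#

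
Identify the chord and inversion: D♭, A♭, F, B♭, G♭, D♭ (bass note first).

The distinct note names are Db, Ab, F, Bb, Gb. Stacked in thirds they read Gb–Bb–Db–F–Ab, which is a major ninth chord on Gb.
Db is the fifth of Gb major ninth; fifth in the bass means second inversion.

Gb major ninth, second inversion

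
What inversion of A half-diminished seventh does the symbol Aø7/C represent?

first inversion

Aø7/C means A half-diminished seventh with C in the bass. C is the third of A half-diminished seventh (A–C–Eb–G), so this is first inversion.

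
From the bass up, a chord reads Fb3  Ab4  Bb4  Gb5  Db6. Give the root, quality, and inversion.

Gb dominant ninth, third inversion

The pitch classes Fb, Ab, Bb, Gb, Db arrange in thirds as Gb–Bb–Db–Fb–Ab: a Gb dominant ninth chord.
The lowest note is Fb, the seventh of the chord, so this is third inversion.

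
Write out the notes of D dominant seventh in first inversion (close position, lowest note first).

The chord tones are D–F#–A–C. With the third (F#) lowest for first inversion: F#, A, C, D.

F#, A, C, D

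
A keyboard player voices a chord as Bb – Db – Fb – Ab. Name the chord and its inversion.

The pitch classes Bb, Db, Fb, Ab arrange in thirds as Bb–Db–Fb–Ab: a Bb half-diminished seventh chord.
The lowest note is Bb, the root of the chord, so this is root position (figured bass 7).

Bb half-diminished seventh, root position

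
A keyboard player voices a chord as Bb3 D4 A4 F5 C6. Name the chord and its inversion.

Bb major ninth, root position

The pitch classes Bb, D, A, F, C arrange in thirds as Bb–D–F–A–C: a Bb major ninth chord.
The lowest note is Bb, the root of the chord, so this is root position.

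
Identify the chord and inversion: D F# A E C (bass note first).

D dominant ninth, root position

The pitch classes D, F#, A, E, C arrange in thirds as D–F#–A–C–E: a D dominant ninth chord.
With the root (D) in the bass, the chord is in root position.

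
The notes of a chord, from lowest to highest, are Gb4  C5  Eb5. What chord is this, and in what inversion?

Reducing to letter names: Gb, C, Eb. These stack in thirds as C–Eb–Gb — a C diminished triad.
The lowest note is Gb, the fifth of the chord, so this is second inversion (figured bass 6/4).

C diminished, second inversion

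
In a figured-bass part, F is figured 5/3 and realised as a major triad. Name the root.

F

The figures 5/3 mean the root of the chord is in the bass. If F is the root of a major triad, the root is F (chord tones F–A–C).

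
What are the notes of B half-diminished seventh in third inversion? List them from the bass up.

A, B, D, F

The chord tones are B–D–F–A. With the seventh (A) lowest for third inversion: A, B, D, F.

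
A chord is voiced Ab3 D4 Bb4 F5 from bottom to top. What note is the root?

Reordering Ab, D, Bb, F into stacked thirds gives Bb–D–F–Ab; the bottom of that stack, Bb, is the root.

Bb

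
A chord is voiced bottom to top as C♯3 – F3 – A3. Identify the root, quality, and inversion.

F augmented, second inversion

The distinct note names are C#, F, A. Stacked in thirds they read F–A–C#, which is an augmented triad on F.
The lowest note is C#, the fifth of the chord, so this is second inversion (figured bass 6/4).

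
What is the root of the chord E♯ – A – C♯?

A

E#, A, C# are the tones of an A augmented triad (A–C#–E#), making A the root.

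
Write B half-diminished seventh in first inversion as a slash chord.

Bø7/D

First inversion of B half-diminished seventh has the third (D) in the bass. As a slash chord: Bø7/D.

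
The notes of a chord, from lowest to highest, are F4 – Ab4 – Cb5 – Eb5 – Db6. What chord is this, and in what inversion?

The pitch classes F, Ab, Cb, Eb, Db arrange in thirds as Db–F–Ab–Cb–Eb: a Db dominant ninth chord.
With the third (F) in the bass, the chord is in first inversion.

Db dominant ninth, first inversion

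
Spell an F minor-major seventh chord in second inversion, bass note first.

C, E, F, Ab

Spelling F minor-major seventh: F–Ab–C–E. In second inversion the fifth is bass, giving C, E, F, Ab from the bottom.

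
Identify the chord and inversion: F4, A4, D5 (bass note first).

D minor, first inversion

The distinct note names are F, A, D. Stacked in thirds they read D–F–A, which is a minor triad on D.
The lowest note is F, the third of the chord, so this is first inversion (figured bass 6).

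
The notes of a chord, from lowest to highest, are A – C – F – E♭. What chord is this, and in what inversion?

F dominant seventh, first inversion

Reducing to letter names: A, C, F, Eb. These stack in thirds as F–A–C–Eb — an F dominant seventh chord.
With the third (A) in the bass, the chord is in first inversion (figured bass 6/5).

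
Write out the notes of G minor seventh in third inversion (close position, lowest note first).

F, G, Bb, D

The chord tones are G–Bb–D–F. With the seventh (F) lowest for third inversion: F, G, Bb, D.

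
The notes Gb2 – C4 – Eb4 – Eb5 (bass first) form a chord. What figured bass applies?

6/4

The notes Gb, C, Eb stack in thirds as C–Eb–Gb — a C diminished triad. The bass Gb is the fifth, so this is second inversion: figured 6/4.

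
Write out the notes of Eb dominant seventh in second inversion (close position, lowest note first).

Bb, Db, Eb, G

Spelling Eb dominant seventh: Eb–G–Bb–Db. In second inversion the fifth is bass, giving Bb, Db, Eb, G from the bottom.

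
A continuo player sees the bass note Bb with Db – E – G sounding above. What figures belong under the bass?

The notes Bb, Db, E, G stack in thirds as E–G–Bb–Db — an E diminished seventh chord. The bass Bb is the fifth, so this is second inversion: figured 4/3.

4/3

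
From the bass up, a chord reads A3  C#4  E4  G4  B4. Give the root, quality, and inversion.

A dominant ninth, root position

The pitch classes A, C#, E, G, B arrange in thirds as A–C#–E–G–B: an A dominant ninth chord.
The lowest note is A, the root of the chord, so this is root position.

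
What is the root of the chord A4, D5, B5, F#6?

A, D, B, F# are the tones of a B minor seventh chord (B–D–F#–A), making B the root.

B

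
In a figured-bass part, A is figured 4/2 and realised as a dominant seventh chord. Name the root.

The figures 4/2 mean the seventh of the chord is in the bass. If A is the seventh of a dominant seventh chord, the root is B (chord tones B–D#–F#–A).

B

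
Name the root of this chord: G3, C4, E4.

Reordering G, C, E into stacked thirds gives C–E–G; the bottom of that stack, C, is the root.

C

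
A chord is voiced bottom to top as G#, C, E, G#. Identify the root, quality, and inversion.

The distinct note names are G#, C, E. Stacked in thirds they read C–E–G#, which is an augmented triad on C.
With the fifth (G#) in the bass, the chord is in second inversion (figured bass 6/4).

C augmented, second inversion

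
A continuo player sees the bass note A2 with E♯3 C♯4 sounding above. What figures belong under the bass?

The notes A, E#, C# stack in thirds as A–C#–E# — an A augmented triad. The bass A is the root, so this is root position: figured 5/3.

5/3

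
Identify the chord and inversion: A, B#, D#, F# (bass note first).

B# diminished seventh, third inversion

The distinct note names are A, B#, D#, F#. Stacked in thirds they read B#–D#–F#–A, which is a diminished seventh chord on B#.
A is the seventh of B# diminished seventh; seventh in the bass means third inversion (figured bass 4/2).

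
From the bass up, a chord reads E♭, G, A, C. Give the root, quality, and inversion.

The pitch classes Eb, G, A, C arrange in thirds as A–C–Eb–G: an A half-diminished seventh chord.
Eb is the fifth of A half-diminished seventh; fifth in the bass means second inversion (figured bass 4/3).

A half-diminished seventh, second inversion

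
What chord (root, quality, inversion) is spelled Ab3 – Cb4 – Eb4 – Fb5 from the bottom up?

Fb major seventh, first inversion

Reducing to letter names: Ab, Cb, Eb, Fb. These stack in thirds as Fb–Ab–Cb–Eb — an Fb major seventh chord.
Ab is the third of Fb major seventh; third in the bass means first inversion (figured bass 6/5).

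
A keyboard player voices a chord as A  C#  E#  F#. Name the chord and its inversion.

The pitch classes A, C#, E#, F# arrange in thirds as F#–A–C#–E#: an F# minor-major seventh chord.
With the third (A) in the bass, the chord is in first inversion (figured bass 6/5).

F# minor-major seventh, first inversion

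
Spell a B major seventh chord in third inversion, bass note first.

Spelling B major seventh: B–D#–F#–A#. In third inversion the seventh is bass, giving A#, B, D#, F# from the bottom.

A#, B, D#, F#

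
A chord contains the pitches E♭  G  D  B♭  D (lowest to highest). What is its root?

Eb

The distinct letter names are Eb, G, D, Bb. Arranged as a stack of thirds they read Eb–G–Bb–D, so Eb is the root (an Eb major seventh chord).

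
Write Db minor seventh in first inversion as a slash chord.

Dbm7/Fb

First inversion of Db minor seventh has the third (Fb) in the bass. As a slash chord: Dbm7/Fb.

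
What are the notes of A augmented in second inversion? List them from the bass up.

A augmented is A–C#–E#. Second inversion puts the fifth (E#) in the bass, with the remaining tones above: E#, A, C#.

E#, A, C#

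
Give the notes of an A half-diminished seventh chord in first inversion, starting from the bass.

The chord tones are A–C–Eb–G. With the third (C) lowest for first inversion: C, Eb, G, A.

C, Eb, G, A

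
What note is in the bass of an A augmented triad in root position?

A augmented is A–C#–E#. Root position places the root in the bass: A.

A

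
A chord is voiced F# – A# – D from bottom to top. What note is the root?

D

F#, A#, D are the tones of a D augmented triad (D–F#–A#), making D the root.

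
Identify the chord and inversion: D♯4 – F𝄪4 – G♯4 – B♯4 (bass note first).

Reducing to letter names: D#, F##, G#, B#. These stack in thirds as G#–B#–D#–F## — a G# major seventh chord.
With the fifth (D#) in the bass, the chord is in second inversion (figured bass 4/3).

G# major seventh, second inversion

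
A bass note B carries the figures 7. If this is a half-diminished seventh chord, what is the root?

The figures 7 mean the root of the chord is in the bass. If B is the root of a half-diminished seventh chord, the root is B (chord tones B–D–F–A).

B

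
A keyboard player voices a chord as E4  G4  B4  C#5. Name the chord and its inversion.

Reducing to letter names: E, G, B, C#. These stack in thirds as C#–E–G–B — a C# half-diminished seventh chord.
With the third (E) in the bass, the chord is in first inversion (figured bass 6/5).

C# half-diminished seventh, first inversion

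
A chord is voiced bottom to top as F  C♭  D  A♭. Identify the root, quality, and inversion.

The pitch classes F, Cb, D, Ab arrange in thirds as D–F–Ab–Cb: a D diminished seventh chord.
With the third (F) in the bass, the chord is in first inversion (figured bass 6/5).

D diminished seventh, first inversion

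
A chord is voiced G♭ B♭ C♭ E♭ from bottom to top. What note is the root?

The distinct letter names are Gb, Bb, Cb, Eb. Arranged as a stack of thirds they read Cb–Eb–Gb–Bb, so Cb is the root (a Cb major seventh chord).

Cb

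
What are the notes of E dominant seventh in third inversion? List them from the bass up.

The chord tones are E–G#–B–D. With the seventh (D) lowest for third inversion: D, E, G#, B.

D, E, G#, B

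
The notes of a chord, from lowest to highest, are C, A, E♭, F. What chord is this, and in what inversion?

F dominant seventh, second inversion

The pitch classes C, A, Eb, F arrange in thirds as F–A–C–Eb: an F dominant seventh chord.
The lowest note is C, the fifth of the chord, so this is second inversion (figured bass 4/3).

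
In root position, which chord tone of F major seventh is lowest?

F

In root position the root is lowest. For F major seventh (F–A–C–E) that is F.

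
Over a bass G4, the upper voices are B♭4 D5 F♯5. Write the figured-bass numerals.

7

The notes G, Bb, D, F# stack in thirds as G–Bb–D–F# — a G minor-major seventh chord. The bass G is the root, so this is root position: figured 7.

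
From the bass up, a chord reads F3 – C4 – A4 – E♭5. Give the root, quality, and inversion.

The pitch classes F, C, A, Eb arrange in thirds as F–A–C–Eb: an F dominant seventh chord.
The lowest note is F, the root of the chord, so this is root position (figured bass 7).

F dominant seventh, root position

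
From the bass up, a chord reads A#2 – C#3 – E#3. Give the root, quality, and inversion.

The distinct note names are A#, C#, E#. Stacked in thirds they read A#–C#–E#, which is a minor triad on A#.
The lowest note is A#, the root of the chord, so this is root position (figured bass 5/3).

A# minor, root position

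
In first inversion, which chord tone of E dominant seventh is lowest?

In first inversion the third is lowest. For E dominant seventh (E–G#–B–D) that is G#.

G#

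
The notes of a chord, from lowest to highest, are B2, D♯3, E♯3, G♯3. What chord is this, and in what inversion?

E# half-diminished seventh, second inversion

Reducing to letter names: B, D#, E#, G#. These stack in thirds as E#–G#–B–D# — an E# half-diminished seventh chord.
The lowest note is B, the fifth of the chord, so this is second inversion (figured bass 4/3).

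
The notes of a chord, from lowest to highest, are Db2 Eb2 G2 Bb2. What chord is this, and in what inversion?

Eb dominant seventh, third inversion

The distinct note names are Db, Eb, G, Bb. Stacked in thirds they read Eb–G–Bb–Db, which is a dominant seventh chord on Eb.
The lowest note is Db, the seventh of the chord, so this is third inversion (figured bass 4/2).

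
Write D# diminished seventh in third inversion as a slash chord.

D#dim7/C

Third inversion of D# diminished seventh has the seventh (C) in the bass. As a slash chord: D#dim7/C.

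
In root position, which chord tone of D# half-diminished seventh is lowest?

D#

D# half-diminished seventh is D#–F#–A–C#. Root position places the root in the bass: D#.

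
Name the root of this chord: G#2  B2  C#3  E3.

C#

Reordering G#, B, C#, E into stacked thirds gives C#–E–G#–B; the bottom of that stack, C#, is the root.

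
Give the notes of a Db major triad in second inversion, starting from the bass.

Spelling Db major: Db–F–Ab. In second inversion the fifth is bass, giving Ab, Db, F from the bottom.

Ab, Db, F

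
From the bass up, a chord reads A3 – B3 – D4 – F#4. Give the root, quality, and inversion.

Reducing to letter names: A, B, D, F#. These stack in thirds as B–D–F#–A — a B minor seventh chord.
A is the seventh of B minor seventh; seventh in the bass means third inversion (figured bass 4/2).

B minor seventh, third inversion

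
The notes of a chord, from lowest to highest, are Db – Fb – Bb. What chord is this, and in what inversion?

Bb diminished, first inversion

Reducing to letter names: Db, Fb, Bb. These stack in thirds as Bb–Db–Fb — a Bb diminished triad.
With the third (Db) in the bass, the chord is in first inversion (figured bass 6).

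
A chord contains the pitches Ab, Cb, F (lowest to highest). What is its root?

Reordering Ab, Cb, F into stacked thirds gives F–Ab–Cb; the bottom of that stack, F, is the root.

F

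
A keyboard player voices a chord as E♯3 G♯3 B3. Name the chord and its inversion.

E# diminished, root position

The pitch classes E#, G#, B arrange in thirds as E#–G#–B: an E# diminished triad.
With the root (E#) in the bass, the chord is in root position (figured bass 5/3).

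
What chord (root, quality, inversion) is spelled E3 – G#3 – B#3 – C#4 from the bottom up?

C# minor-major seventh, first inversion

The distinct note names are E, G#, B#, C#. Stacked in thirds they read C#–E–G#–B#, which is a minor-major seventh chord on C#.
E is the third of C# minor-major seventh; third in the bass means first inversion (figured bass 6/5).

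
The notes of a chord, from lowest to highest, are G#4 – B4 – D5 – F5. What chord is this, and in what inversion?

The pitch classes G#, B, D, F arrange in thirds as G#–B–D–F: a G# diminished seventh chord.
With the root (G#) in the bass, the chord is in root position (figured bass 7).

G# diminished seventh, root position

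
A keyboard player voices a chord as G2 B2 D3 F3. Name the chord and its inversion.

The distinct note names are G, B, D, F. Stacked in thirds they read G–B–D–F, which is a dominant seventh chord on G.
G is the root of G dominant seventh; root in the bass means root position (figured bass 7).

G dominant seventh, root position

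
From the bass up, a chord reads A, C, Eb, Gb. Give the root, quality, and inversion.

The pitch classes A, C, Eb, Gb arrange in thirds as A–C–Eb–Gb: an A diminished seventh chord.
A is the root of A diminished seventh; root in the bass means root position (figured bass 7).

A diminished seventh, root position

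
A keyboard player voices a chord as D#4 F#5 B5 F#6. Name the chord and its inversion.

Reducing to letter names: D#, F#, B. These stack in thirds as B–D#–F# — a B major triad.
The lowest note is D#, the third of the chord, so this is first inversion (figured bass 6).

B major, first inversion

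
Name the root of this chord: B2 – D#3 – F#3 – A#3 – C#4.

B

The distinct letter names are B, D#, F#, A#, C#. Arranged as a stack of thirds they read B–D#–F#–A#–C#, so B is the root (a B major ninth chord).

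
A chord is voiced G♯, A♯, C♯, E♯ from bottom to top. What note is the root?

A#

The distinct letter names are G#, A#, C#, E#. Arranged as a stack of thirds they read A#–C#–E#–G#, so A# is the root (an A# minor seventh chord).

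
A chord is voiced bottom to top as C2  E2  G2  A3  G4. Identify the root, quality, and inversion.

The distinct note names are C, E, G, A. Stacked in thirds they read A–C–E–G, which is a minor seventh chord on A.
With the third (C) in the bass, the chord is in first inversion (figured bass 6/5).

A minor seventh, first inversion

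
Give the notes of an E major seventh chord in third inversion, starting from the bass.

The chord tones are E–G#–B–D#. With the seventh (D#) lowest for third inversion: D#, E, G#, B.

D#, E, G#, B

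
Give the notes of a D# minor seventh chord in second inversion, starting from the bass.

Spelling D# minor seventh: D#–F#–A#–C#. In second inversion the fifth is bass, giving A#, C#, D#, F# from the bottom.

A#, C#, D#, F#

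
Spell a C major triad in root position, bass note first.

Spelling C major: C–E–G. In root position the root is bass, giving C, E, G from the bottom.

C, E, G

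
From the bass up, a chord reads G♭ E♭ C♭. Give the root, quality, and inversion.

The distinct note names are Gb, Eb, Cb. Stacked in thirds they read Cb–Eb–Gb, which is a major triad on Cb.
The lowest note is Gb, the fifth of the chord, so this is second inversion (figured bass 6/4).

Cb major, second inversion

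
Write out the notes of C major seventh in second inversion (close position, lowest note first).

G, B, C, E

Spelling C major seventh: C–E–G–B. In second inversion the fifth is bass, giving G, B, C, E from the bottom.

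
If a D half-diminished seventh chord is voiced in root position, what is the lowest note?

The root of D half-diminished seventh (D–F–Ab–C) is D; that is the bass in root position.

D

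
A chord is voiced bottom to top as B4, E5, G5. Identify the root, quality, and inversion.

The pitch classes B, E, G arrange in thirds as E–G–B: an E minor triad.
B is the fifth of E minor; fifth in the bass means second inversion (figured bass 6/4).

E minor, second inversion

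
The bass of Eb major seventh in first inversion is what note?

Eb major seventh is Eb–G–Bb–D. First inversion places the third in the bass: G.

G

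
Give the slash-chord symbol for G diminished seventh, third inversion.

Third inversion of G diminished seventh has the seventh (Fb) in the bass. As a slash chord: Gdim7/Fb.

Gdim7/Fb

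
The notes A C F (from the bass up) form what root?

F

The distinct letter names are A, C, F. Arranged as a stack of thirds they read F–A–C, so F is the root (an F major triad).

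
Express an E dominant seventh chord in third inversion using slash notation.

E7/D

Third inversion of E dominant seventh has the seventh (D) in the bass. As a slash chord: E7/D.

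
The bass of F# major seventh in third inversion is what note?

F# major seventh is F#–A#–C#–E#. Third inversion places the seventh in the bass: E#.

E#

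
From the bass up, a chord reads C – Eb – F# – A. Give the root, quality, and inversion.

Reducing to letter names: C, Eb, F#, A. These stack in thirds as F#–A–C–Eb — an F# diminished seventh chord.
C is the fifth of F# diminished seventh; fifth in the bass means second inversion (figured bass 4/3).

F# diminished seventh, second inversion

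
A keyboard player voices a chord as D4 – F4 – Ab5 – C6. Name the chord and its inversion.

The distinct note names are D, F, Ab, C. Stacked in thirds they read D–F–Ab–C, which is a half-diminished seventh chord on D.
D is the root of D half-diminished seventh; root in the bass means root position (figured bass 7).

D half-diminished seventh, root position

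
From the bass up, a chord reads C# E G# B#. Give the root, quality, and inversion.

C# minor-major seventh, root position

Reducing to letter names: C#, E, G#, B#. These stack in thirds as C#–E–G#–B# — a C# minor-major seventh chord.
The lowest note is C#, the root of the chord, so this is root position (figured bass 7).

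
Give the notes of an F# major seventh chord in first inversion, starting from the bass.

A#, C#, E#, F#

The chord tones are F#–A#–C#–E#. With the third (A#) lowest for first inversion: A#, C#, E#, F#.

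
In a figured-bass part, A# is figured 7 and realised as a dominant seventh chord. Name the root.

A#

The figures 7 mean the root of the chord is in the bass. If A# is the root of a dominant seventh chord, the root is A# (chord tones A#–C##–E#–G#).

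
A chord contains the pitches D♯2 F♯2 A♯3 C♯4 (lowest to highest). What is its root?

D#

The distinct letter names are D#, F#, A#, C#. Arranged as a stack of thirds they read D#–F#–A#–C#, so D# is the root (a D# minor seventh chord).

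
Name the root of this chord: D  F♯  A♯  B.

B

The distinct letter names are D, F#, A#, B. Arranged as a stack of thirds they read B–D–F#–A#, so B is the root (a B minor-major seventh chord).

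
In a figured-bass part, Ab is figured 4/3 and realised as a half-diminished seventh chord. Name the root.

The figures 4/3 mean the fifth of the chord is in the bass. If Ab is the fifth of a half-diminished seventh chord, the root is D (chord tones D–F–Ab–C).

D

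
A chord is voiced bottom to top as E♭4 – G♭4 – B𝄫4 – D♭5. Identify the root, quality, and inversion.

Reducing to letter names: Eb, Gb, Bbb, Db. These stack in thirds as Eb–Gb–Bbb–Db — an Eb half-diminished seventh chord.
Eb is the root of Eb half-diminished seventh; root in the bass means root position (figured bass 7).

Eb half-diminished seventh, root position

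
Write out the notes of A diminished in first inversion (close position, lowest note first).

The chord tones are A–C–Eb. With the third (C) lowest for first inversion: C, Eb, A.

C, Eb, A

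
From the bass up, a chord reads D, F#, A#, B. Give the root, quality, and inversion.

The pitch classes D, F#, A#, B arrange in thirds as B–D–F#–A#: a B minor-major seventh chord.
D is the third of B minor-major seventh; third in the bass means first inversion (figured bass 6/5).

B minor-major seventh, first inversion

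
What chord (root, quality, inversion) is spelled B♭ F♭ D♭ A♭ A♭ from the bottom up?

Bb half-diminished seventh, root position

The pitch classes Bb, Fb, Db, Ab arrange in thirds as Bb–Db–Fb–Ab: a Bb half-diminished seventh chord.
With the root (Bb) in the bass, the chord is in root position (figured bass 7).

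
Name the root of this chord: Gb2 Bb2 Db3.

Gb

The distinct letter names are Gb, Bb, Db. Arranged as a stack of thirds they read Gb–Bb–Db, so Gb is the root (a Gb major triad).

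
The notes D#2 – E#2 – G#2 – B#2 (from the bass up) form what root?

Reordering D#, E#, G#, B# into stacked thirds gives E#–G#–B#–D#; the bottom of that stack, E#, is the root.

E#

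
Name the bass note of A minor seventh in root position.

A

The root of A minor seventh (A–C–E–G) is A; that is the bass in root position.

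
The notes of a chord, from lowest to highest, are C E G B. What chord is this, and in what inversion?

The pitch classes C, E, G, B arrange in thirds as C–E–G–B: a C major seventh chord.
With the root (C) in the bass, the chord is in root position (figured bass 7).

C major seventh, root position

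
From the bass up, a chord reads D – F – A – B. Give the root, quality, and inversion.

B half-diminished seventh, first inversion

Reducing to letter names: D, F, A, B. These stack in thirds as B–D–F–A — a B half-diminished seventh chord.
The lowest note is D, the third of the chord, so this is first inversion (figured bass 6/5).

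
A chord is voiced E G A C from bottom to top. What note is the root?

Reordering E, G, A, C into stacked thirds gives A–C–E–G; the bottom of that stack, A, is the root.

A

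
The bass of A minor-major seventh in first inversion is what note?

C

The third of A minor-major seventh (A–C–E–G#) is C; that is the bass in first inversion.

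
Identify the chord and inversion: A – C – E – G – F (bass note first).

F major ninth, first inversion

The distinct note names are A, C, E, G, F. Stacked in thirds they read F–A–C–E–G, which is a major ninth chord on F.
With the third (A) in the bass, the chord is in first inversion.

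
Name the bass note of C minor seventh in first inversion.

C minor seventh is C–Eb–G–Bb. First inversion places the third in the bass: Eb.

Eb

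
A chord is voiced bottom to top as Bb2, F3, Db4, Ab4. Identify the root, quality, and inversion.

Bb minor seventh, root position

The pitch classes Bb, F, Db, Ab arrange in thirds as Bb–Db–F–Ab: a Bb minor seventh chord.
The lowest note is Bb, the root of the chord, so this is root position (figured bass 7).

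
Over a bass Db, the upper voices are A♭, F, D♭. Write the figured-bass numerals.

The notes Db, Ab, F stack in thirds as Db–F–Ab — a Db major triad. The bass Db is the root, so this is root position: figured 5/3.

5/3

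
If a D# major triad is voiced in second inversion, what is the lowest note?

In second inversion the fifth is lowest. For D# major (D#–F##–A#) that is A#.

A#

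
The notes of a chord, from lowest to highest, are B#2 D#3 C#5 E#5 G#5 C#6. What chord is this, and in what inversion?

C# major ninth, third inversion

Reducing to letter names: B#, D#, C#, E#, G#. These stack in thirds as C#–E#–G#–B#–D# — a C# major ninth chord.
The lowest note is B#, the seventh of the chord, so this is third inversion.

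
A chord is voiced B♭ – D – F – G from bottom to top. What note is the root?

G

Bb, D, F, G are the tones of a G minor seventh chord (G–Bb–D–F), making G the root.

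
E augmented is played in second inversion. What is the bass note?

The fifth of E augmented (E–G#–B#) is B#; that is the bass in second inversion.

B#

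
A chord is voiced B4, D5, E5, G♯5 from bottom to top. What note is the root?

E

B, D, E, G# are the tones of an E dominant seventh chord (E–G#–B–D), making E the root.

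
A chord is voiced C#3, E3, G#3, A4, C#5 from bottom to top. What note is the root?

C#, E, G#, A are the tones of an A major seventh chord (A–C#–E–G#), making A the root.

A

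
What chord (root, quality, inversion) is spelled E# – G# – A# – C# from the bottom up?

A# minor seventh, second inversion

Reducing to letter names: E#, G#, A#, C#. These stack in thirds as A#–C#–E#–G# — an A# minor seventh chord.
The lowest note is E#, the fifth of the chord, so this is second inversion (figured bass 4/3).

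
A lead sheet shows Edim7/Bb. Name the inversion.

Edim7/Bb means E diminished seventh with Bb in the bass. Bb is the fifth of E diminished seventh (E–G–Bb–Db), so this is second inversion.

second inversion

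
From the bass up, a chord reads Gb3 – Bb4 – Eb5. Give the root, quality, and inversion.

The pitch classes Gb, Bb, Eb arrange in thirds as Eb–Gb–Bb: an Eb minor triad.
The lowest note is Gb, the third of the chord, so this is first inversion (figured bass 6).

Eb minor, first inversion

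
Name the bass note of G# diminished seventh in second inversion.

The fifth of G# diminished seventh (G#–B–D–F) is D; that is the bass in second inversion.

D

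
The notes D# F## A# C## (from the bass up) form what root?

D#

D#, F##, A#, C## are the tones of a D# major seventh chord (D#–F##–A#–C##), making D# the root.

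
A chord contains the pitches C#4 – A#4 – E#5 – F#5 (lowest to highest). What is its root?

Reordering C#, A#, E#, F# into stacked thirds gives F#–A#–C#–E#; the bottom of that stack, F#, is the root.

F#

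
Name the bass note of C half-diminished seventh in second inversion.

Gb

In second inversion the fifth is lowest. For C half-diminished seventh (C–Eb–Gb–Bb) that is Gb.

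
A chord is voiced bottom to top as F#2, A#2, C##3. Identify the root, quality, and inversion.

Reducing to letter names: F#, A#, C##. These stack in thirds as F#–A#–C## — an F# augmented triad.
F# is the root of F# augmented; root in the bass means root position (figured bass 5/3).

F# augmented, root position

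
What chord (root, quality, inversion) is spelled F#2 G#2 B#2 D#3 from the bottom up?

G# dominant seventh, third inversion

The pitch classes F#, G#, B#, D# arrange in thirds as G#–B#–D#–F#: a G# dominant seventh chord.
With the seventh (F#) in the bass, the chord is in third inversion (figured bass 4/2).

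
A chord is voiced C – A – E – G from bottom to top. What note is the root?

A

Reordering C, A, E, G into stacked thirds gives A–C–E–G; the bottom of that stack, A, is the root.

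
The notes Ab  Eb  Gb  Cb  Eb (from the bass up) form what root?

Ab

Ab, Eb, Gb, Cb are the tones of an Ab minor seventh chord (Ab–Cb–Eb–Gb), making Ab the root.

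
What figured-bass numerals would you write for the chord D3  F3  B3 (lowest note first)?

The notes D, F, B stack in thirds as B–D–F — a B diminished triad. The bass D is the third, so this is first inversion: figured 6.

6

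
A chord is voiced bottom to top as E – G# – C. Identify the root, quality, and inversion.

The distinct note names are E, G#, C. Stacked in thirds they read C–E–G#, which is an augmented triad on C.
With the third (E) in the bass, the chord is in first inversion (figured bass 6).

C augmented, first inversion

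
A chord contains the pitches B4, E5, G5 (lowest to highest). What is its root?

E

Reordering B, E, G into stacked thirds gives E–G–B; the bottom of that stack, E, is the root.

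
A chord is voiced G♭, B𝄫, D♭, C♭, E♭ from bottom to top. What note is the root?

Cb

The distinct letter names are Gb, Bbb, Db, Cb, Eb. Arranged as a stack of thirds they read Cb–Eb–Gb–Bbb–Db, so Cb is the root (a Cb dominant ninth chord).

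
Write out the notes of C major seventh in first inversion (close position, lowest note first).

Spelling C major seventh: C–E–G–B. In first inversion the third is bass, giving E, G, B, C from the bottom.

E, G, B, C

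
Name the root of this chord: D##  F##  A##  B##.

B##

D##, F##, A##, B## are the tones of a B## half-diminished seventh chord (B##–D##–F##–A##), making B## the root.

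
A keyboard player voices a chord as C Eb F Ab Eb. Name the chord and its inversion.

F minor seventh, second inversion

The distinct note names are C, Eb, F, Ab. Stacked in thirds they read F–Ab–C–Eb, which is a minor seventh chord on F.
With the fifth (C) in the bass, the chord is in second inversion (figured bass 4/3).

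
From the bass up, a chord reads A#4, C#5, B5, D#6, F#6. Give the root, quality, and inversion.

B major ninth, third inversion

The distinct note names are A#, C#, B, D#, F#. Stacked in thirds they read B–D#–F#–A#–C#, which is a major ninth chord on B.
A# is the seventh of B major ninth; seventh in the bass means third inversion.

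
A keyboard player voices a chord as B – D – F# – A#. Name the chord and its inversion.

The pitch classes B, D, F#, A# arrange in thirds as B–D–F#–A#: a B minor-major seventh chord.
With the root (B) in the bass, the chord is in root position (figured bass 7).

B minor-major seventh, root position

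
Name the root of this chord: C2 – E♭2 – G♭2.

C

C, Eb, Gb are the tones of a C diminished triad (C–Eb–Gb), making C the root.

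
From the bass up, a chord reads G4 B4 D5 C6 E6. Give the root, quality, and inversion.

The distinct note names are G, B, D, C, E. Stacked in thirds they read C–E–G–B–D, which is a major ninth chord on C.
With the fifth (G) in the bass, the chord is in second inversion.

C major ninth, second inversion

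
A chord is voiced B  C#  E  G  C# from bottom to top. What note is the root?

C#

Reordering B, C#, E, G into stacked thirds gives C#–E–G–B; the bottom of that stack, C#, is the root.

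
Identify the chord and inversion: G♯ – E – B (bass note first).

E major, first inversion

The pitch classes G#, E, B arrange in thirds as E–G#–B: an E major triad.
The lowest note is G#, the third of the chord, so this is first inversion (figured bass 6).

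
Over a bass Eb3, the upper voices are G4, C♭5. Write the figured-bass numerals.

6

The notes Eb, G, Cb stack in thirds as Cb–Eb–G — a Cb augmented triad. The bass Eb is the third, so this is first inversion: figured 6.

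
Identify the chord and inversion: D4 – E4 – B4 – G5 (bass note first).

E minor seventh, third inversion

Reducing to letter names: D, E, B, G. These stack in thirds as E–G–B–D — an E minor seventh chord.
The lowest note is D, the seventh of the chord, so this is third inversion (figured bass 4/2).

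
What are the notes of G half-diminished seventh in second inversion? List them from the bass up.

Db, F, G, Bb

Spelling G half-diminished seventh: G–Bb–Db–F. In second inversion the fifth is bass, giving Db, F, G, Bb from the bottom.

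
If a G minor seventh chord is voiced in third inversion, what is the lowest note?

The seventh of G minor seventh (G–Bb–D–F) is F; that is the bass in third inversion.

F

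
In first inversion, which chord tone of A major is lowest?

In first inversion the third is lowest. For A major (A–C#–E) that is C#.

C#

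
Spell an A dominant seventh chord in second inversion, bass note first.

E, G, A, C#

A dominant seventh is A–C#–E–G. Second inversion puts the fifth (E) in the bass, with the remaining tones above: E, G, A, C#.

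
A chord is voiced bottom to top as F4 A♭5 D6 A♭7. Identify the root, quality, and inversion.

The distinct note names are F, Ab, D. Stacked in thirds they read D–F–Ab, which is a diminished triad on D.
With the third (F) in the bass, the chord is in first inversion (figured bass 6).

D diminished, first inversion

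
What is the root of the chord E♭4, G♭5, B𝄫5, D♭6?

Eb

Reordering Eb, Gb, Bbb, Db into stacked thirds gives Eb–Gb–Bbb–Db; the bottom of that stack, Eb, is the root.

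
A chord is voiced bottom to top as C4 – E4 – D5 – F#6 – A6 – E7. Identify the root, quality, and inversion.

D dominant ninth, third inversion

The distinct note names are C, E, D, F#, A. Stacked in thirds they read D–F#–A–C–E, which is a dominant ninth chord on D.
The lowest note is C, the seventh of the chord, so this is third inversion.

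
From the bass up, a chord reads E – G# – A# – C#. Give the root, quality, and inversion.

The pitch classes E, G#, A#, C# arrange in thirds as A#–C#–E–G#: an A# half-diminished seventh chord.
E is the fifth of A# half-diminished seventh; fifth in the bass means second inversion (figured bass 4/3).

A# half-diminished seventh, second inversion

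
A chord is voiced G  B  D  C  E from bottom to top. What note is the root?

The distinct letter names are G, B, D, C, E. Arranged as a stack of thirds they read C–E–G–B–D, so C is the root (a C major ninth chord).

C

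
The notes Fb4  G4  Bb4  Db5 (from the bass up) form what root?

G

The distinct letter names are Fb, G, Bb, Db. Arranged as a stack of thirds they read G–Bb–Db–Fb, so G is the root (a G diminished seventh chord).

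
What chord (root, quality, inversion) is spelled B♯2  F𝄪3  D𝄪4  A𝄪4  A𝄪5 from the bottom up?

B# major seventh, root position

The distinct note names are B#, F##, D##, A##. Stacked in thirds they read B#–D##–F##–A##, which is a major seventh chord on B#.
B# is the root of B# major seventh; root in the bass means root position (figured bass 7).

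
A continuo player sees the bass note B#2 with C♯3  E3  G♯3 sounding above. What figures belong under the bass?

The notes B#, C#, E, G# stack in thirds as C#–E–G#–B# — a C# minor-major seventh chord. The bass B# is the seventh, so this is third inversion: figured 4/2.

4/2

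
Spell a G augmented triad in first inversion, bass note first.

B, D#, G

Spelling G augmented: G–B–D#. In first inversion the third is bass, giving B, D#, G from the bottom.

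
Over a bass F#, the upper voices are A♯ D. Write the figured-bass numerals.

6

The notes F#, A#, D stack in thirds as D–F#–A# — a D augmented triad. The bass F# is the third, so this is first inversion: figured 6.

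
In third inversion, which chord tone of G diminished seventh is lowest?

Fb

G diminished seventh is G–Bb–Db–Fb. Third inversion places the seventh in the bass: Fb.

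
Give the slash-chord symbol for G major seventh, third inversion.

Third inversion of G major seventh has the seventh (F#) in the bass. As a slash chord: Gmaj7/F#.

Gmaj7/F#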